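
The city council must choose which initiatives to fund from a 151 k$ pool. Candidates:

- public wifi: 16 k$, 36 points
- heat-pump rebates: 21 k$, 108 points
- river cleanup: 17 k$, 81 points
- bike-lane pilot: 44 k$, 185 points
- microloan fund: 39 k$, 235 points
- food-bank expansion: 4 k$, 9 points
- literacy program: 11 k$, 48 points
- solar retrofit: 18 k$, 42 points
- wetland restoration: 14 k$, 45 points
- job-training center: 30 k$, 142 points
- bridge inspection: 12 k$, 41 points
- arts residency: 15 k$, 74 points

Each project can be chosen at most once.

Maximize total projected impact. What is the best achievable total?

751

The ratio heuristic lands on heat-pump rebates + river cleanup + microloan fund + food-bank expansion + literacy program + job-training center + bridge inspection + arts residency (738) but leaves 2 k$ idle.
Reworking the packing: heat-pump rebates + river cleanup + bike-lane pilot + microloan fund + job-training center uses 151 k$ and improves the total to 751.
The closest alternative, heat-pump rebates + bike-lane pilot + microloan fund + job-training center + arts residency, reaches only 744.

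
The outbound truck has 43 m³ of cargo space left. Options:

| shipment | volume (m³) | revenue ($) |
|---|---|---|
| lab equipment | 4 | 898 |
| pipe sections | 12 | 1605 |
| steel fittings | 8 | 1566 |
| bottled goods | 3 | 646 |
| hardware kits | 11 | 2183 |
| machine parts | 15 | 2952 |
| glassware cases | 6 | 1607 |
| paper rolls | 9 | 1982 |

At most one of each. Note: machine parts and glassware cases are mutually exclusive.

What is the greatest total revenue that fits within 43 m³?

8882

Lab equipment + steel fittings + bottled goods + hardware kits + glassware cases + paper rolls uses 41 of the 43 m³ and totals 8882.
Next best is steel fittings + hardware kits + machine parts + paper rolls at 8683 (43 m³) — short by 199.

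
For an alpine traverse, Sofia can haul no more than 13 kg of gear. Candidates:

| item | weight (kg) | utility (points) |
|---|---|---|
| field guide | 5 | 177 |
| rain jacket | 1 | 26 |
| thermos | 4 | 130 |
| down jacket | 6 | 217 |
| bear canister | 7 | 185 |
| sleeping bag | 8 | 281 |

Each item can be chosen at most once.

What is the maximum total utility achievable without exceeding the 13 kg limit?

The ratio heuristic lands on field guide + rain jacket + down jacket (420) but leaves 1 kg idle.
Dropping rain jacket and down jacket frees 7 kg; slotting in sleeping bag (8 kg) lifts the total to 458 at 13 kg.

458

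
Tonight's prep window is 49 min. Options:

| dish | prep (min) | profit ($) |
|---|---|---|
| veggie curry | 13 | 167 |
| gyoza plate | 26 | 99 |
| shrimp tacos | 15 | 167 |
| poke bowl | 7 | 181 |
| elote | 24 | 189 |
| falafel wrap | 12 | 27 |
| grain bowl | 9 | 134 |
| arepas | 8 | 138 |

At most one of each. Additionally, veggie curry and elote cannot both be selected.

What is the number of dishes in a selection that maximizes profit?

Optimal total is 653.
One optimal bundle: veggie curry + shrimp tacos + poke bowl + arepas (43 min).
All optima have 4 dishes.

4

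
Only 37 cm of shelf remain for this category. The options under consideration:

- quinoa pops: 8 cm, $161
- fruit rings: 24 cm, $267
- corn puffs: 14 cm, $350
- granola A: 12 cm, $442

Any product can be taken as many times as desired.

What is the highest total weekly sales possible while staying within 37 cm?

Taking 3×granola A: 36 cm used, 1326 in weekly sales.

1326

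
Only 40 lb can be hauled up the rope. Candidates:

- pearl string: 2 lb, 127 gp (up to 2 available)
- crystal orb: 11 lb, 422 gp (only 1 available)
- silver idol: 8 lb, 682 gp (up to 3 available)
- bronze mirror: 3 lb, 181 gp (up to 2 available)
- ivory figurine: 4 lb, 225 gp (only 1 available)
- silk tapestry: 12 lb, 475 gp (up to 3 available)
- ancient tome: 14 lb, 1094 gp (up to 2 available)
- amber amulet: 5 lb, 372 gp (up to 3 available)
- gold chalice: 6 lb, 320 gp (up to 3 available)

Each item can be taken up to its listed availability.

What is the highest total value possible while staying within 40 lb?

Taking pearl string + 3×silver idol + ancient tome: 40 lb used, 3267 in value.
That's the maximum — no swap from here does better than 3267.

3267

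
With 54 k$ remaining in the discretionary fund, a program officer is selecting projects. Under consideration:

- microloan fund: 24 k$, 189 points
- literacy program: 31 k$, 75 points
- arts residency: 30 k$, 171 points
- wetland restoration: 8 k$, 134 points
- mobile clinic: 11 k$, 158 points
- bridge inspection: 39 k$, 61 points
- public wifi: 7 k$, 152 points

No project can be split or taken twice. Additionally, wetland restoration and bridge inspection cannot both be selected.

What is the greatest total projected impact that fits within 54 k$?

633

Density check — public wifi 21.71, wetland restoration 16.75, mobile clinic 14.36, microloan fund 7.88 are the best per k$.
The ratio ordering already packs tightly: microloan fund + wetland restoration + mobile clinic + public wifi, 50 k$, 633.
No other feasible combination exceeds 633.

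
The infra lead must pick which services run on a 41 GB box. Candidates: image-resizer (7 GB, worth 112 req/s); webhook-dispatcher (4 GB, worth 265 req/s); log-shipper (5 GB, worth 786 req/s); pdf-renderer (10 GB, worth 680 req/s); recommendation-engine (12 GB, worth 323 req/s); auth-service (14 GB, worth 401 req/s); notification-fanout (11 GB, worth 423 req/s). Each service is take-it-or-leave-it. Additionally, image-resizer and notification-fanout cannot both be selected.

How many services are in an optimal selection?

The maximum throughput within 41 GB is 2290.
log-shipper + pdf-renderer + auth-service + notification-fanout hits 2290 at 40 GB.
All optima have 4 services.

4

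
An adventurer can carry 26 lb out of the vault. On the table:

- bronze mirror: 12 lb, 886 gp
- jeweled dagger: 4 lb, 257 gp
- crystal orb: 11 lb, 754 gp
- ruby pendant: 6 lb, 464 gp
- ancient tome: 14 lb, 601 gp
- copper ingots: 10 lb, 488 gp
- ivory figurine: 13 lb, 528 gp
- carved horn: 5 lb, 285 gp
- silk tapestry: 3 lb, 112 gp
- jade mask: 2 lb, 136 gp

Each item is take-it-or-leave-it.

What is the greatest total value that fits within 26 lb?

Filling by ratio: bronze mirror + jeweled dagger + ruby pendant + jade mask for 1743, with 2 lb left unused.
Replace jeweled dagger and ruby pendant with crystal orb: the trade gains 33 net, giving 1776 at 25 lb.

1776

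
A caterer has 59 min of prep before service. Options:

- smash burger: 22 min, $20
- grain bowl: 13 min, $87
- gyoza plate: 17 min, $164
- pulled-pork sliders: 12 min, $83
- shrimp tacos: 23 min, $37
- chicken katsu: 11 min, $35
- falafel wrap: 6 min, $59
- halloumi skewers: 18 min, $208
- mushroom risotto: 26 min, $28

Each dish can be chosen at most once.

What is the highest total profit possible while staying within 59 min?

518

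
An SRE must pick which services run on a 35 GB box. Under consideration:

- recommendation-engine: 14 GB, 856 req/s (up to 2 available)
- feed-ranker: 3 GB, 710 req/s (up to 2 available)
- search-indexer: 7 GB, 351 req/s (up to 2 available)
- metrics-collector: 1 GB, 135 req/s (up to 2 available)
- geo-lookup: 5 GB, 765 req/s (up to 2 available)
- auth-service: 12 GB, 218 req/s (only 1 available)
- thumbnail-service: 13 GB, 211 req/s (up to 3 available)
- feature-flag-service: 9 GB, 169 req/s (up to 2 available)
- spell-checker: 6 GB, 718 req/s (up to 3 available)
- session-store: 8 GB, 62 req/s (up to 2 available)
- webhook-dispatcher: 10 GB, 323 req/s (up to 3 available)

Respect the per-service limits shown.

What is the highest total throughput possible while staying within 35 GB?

5239

The ratio heuristic lands on 2×feed-ranker + 2×metrics-collector + 2×geo-lookup + 2×spell-checker (4656) but leaves 5 GB idle.
Dropping metrics-collector frees 1 GB; slotting in spell-checker (6 GB) lifts the total to 5239 at 35 GB.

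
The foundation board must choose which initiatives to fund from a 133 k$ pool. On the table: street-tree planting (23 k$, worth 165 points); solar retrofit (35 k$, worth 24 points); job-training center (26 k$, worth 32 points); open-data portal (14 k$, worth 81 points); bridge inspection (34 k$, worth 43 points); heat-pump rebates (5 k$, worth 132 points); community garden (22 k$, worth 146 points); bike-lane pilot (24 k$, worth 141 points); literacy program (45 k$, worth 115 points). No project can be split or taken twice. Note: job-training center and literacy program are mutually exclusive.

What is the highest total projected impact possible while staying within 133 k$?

780

Street-tree planting + open-data portal + heat-pump rebates + community garden + bike-lane pilot + literacy program uses 133 of the 133 k$ and totals 780.
Every other selection either busts 133 k$ or breaks a pairing rule or fails to beat 780.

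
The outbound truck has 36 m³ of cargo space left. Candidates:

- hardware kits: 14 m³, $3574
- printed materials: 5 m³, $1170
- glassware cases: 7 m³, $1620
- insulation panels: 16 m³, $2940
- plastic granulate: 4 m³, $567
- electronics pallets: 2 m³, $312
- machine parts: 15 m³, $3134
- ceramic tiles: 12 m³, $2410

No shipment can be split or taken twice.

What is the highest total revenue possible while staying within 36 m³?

8328

Taking the top-ratio shipments first gives hardware kits + printed materials + glassware cases + plastic granulate + electronics pallets for 7243 (32 m³).
Dropping printed materials and plastic granulate and electronics pallets frees 11 m³; slotting in machine parts (15 m³) lifts the total to 8328 at 36 m³.
An exhaustive check of the 256 subsets confirms 8328.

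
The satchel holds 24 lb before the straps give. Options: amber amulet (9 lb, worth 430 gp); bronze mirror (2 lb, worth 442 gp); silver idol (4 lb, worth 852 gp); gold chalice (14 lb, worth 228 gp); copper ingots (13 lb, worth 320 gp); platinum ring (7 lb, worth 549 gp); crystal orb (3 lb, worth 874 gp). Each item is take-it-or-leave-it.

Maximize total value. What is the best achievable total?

2717

The ratio ordering already packs tightly: bronze mirror + silver idol + platinum ring + crystal orb, 16 lb, 2717.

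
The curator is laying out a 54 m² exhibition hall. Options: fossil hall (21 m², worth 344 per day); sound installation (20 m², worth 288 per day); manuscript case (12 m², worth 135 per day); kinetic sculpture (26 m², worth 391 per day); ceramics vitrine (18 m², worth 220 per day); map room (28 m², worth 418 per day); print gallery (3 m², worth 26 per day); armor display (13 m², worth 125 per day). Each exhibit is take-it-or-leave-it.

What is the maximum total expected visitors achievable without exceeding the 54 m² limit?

Greedy by ratio would take fossil hall + kinetic sculpture + print gallery: 50 m² used, total 761.
Replace fossil hall and print gallery with map room: the trade gains 48 net, giving 809 at 54 m².
Runner-up fossil hall + map room + print gallery tops out at 788.

809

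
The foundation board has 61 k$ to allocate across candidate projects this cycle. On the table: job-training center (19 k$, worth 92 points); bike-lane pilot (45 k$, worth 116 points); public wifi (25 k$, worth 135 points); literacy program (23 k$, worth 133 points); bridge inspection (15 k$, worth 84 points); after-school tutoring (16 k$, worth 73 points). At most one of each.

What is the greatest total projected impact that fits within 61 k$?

Density check — literacy program 5.78, bridge inspection 5.60, public wifi 5.40 are the best per k$.
A density-first pass picks job-training center + literacy program + bridge inspection — 309 at 57 k$.
The 23 k$ tied up in literacy program is better spent on public wifi — total rises to 311 (59 k$).
Next best is job-training center + literacy program + bridge inspection at 309 (57 k$) — short by 2.

311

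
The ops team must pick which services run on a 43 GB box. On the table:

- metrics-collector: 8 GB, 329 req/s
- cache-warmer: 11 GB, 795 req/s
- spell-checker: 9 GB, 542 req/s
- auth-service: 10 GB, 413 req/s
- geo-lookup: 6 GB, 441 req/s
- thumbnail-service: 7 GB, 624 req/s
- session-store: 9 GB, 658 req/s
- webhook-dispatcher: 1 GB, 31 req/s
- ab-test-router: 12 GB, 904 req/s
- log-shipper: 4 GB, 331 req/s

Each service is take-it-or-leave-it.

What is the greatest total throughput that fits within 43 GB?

The ratio heuristic lands on geo-lookup + thumbnail-service + session-store + webhook-dispatcher + ab-test-router + log-shipper (2989) but leaves 4 GB idle.
Replace geo-lookup and webhook-dispatcher with cache-warmer: the trade gains 323 net, giving 3312 at 43 GB.
Nothing else within 43 GB beats 3312.

3312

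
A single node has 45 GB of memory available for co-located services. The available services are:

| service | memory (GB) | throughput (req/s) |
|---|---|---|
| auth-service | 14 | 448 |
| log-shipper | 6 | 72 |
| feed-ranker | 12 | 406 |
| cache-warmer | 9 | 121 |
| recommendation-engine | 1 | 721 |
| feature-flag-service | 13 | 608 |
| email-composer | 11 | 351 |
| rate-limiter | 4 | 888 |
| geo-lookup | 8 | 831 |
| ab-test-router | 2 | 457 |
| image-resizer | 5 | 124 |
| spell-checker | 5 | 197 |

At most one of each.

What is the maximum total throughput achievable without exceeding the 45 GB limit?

4108

Feed-ranker + recommendation-engine + feature-flag-service + rate-limiter + geo-lookup + ab-test-router + spell-checker uses 45 of the 45 GB and totals 4108.
An exhaustive check of the 4096 subsets confirms 4108.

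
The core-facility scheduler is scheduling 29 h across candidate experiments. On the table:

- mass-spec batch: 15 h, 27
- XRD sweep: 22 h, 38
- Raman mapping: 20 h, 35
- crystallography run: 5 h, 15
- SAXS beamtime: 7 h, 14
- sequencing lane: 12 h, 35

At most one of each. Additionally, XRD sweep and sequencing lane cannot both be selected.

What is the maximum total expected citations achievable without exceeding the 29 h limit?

Crystallography run + SAXS beamtime + sequencing lane uses 24 of the 29 h and totals 64.
That's the maximum — no feasible swap from here does better than 64.

64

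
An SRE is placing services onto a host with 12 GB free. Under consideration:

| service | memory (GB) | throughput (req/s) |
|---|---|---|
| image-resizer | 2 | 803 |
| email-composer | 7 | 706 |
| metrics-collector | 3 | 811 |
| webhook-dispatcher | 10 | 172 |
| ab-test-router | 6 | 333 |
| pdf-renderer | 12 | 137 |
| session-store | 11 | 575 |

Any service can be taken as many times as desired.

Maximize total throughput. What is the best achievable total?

6×image-resizer uses 12 of the 12 GB and totals 4818.
Every other selection either busts 12 GB or fails to beat 4818.

4818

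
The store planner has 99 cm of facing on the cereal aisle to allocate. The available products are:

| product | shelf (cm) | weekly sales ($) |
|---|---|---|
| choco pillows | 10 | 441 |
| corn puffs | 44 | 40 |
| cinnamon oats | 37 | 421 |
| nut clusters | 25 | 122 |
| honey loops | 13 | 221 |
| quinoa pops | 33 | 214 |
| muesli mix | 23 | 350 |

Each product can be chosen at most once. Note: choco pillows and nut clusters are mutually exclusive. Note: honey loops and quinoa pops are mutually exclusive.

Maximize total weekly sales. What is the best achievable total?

1433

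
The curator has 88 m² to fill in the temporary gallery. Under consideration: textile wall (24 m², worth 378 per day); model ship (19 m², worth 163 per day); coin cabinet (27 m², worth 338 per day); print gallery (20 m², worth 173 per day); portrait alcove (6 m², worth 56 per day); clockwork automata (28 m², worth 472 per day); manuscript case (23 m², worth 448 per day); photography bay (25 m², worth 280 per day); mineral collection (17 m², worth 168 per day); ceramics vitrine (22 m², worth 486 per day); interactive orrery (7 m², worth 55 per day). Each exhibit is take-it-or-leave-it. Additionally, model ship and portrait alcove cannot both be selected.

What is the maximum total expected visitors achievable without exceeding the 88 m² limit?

1517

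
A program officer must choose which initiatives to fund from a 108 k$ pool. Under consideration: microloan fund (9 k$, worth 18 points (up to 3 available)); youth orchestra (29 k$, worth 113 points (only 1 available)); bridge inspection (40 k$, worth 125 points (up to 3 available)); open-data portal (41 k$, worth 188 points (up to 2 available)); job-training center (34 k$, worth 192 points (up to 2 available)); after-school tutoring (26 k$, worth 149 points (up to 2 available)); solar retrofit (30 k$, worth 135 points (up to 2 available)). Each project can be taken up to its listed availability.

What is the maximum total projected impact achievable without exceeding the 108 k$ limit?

551

By projected impact per k$: after-school tutoring 5.73, job-training center 5.65, open-data portal 4.59, solar retrofit 4.50 lead.
Greedy by ratio would take 2×microloan fund + job-training center + 2×after-school tutoring: 104 k$ used, total 526.
The 35 k$ tied up in microloan fund and after-school tutoring is better spent on job-training center — total rises to 551 (103 k$).
That's the maximum — no swap from here does better than 551.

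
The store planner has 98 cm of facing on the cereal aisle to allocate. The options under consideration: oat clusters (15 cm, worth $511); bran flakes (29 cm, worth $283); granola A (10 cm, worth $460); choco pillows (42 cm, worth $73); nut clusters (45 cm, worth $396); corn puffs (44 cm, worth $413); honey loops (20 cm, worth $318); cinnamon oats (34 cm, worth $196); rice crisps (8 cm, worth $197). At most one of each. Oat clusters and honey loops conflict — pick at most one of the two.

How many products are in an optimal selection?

4

The maximum weekly sales within 98 cm is 1667.
For example oat clusters + bran flakes + granola A + corn puffs achieves it, using 98 cm.
Every optimal selection uses 4 products.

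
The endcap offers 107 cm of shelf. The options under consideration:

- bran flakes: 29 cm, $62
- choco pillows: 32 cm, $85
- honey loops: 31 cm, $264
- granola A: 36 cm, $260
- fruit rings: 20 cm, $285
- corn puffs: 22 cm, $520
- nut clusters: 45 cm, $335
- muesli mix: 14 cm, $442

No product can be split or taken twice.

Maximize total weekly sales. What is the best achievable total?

1582

Greedy by ratio would take honey loops + fruit rings + corn puffs + muesli mix: 87 cm used, total 1511.
Dropping honey loops frees 31 cm; slotting in nut clusters (45 cm) lifts the total to 1582 at 101 cm.
That's the maximum — no swap from here does better than 1582.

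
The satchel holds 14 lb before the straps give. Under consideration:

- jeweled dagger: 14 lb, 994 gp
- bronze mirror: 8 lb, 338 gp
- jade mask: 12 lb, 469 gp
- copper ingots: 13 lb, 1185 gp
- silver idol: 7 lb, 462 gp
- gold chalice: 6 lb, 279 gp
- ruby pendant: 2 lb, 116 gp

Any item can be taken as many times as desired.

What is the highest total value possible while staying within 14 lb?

1185

Density check — copper ingots 91.15, jeweled dagger 71.00, silver idol 66.00 are the best per lb.
Taking copper ingots: 13 lb used, 1185 in value.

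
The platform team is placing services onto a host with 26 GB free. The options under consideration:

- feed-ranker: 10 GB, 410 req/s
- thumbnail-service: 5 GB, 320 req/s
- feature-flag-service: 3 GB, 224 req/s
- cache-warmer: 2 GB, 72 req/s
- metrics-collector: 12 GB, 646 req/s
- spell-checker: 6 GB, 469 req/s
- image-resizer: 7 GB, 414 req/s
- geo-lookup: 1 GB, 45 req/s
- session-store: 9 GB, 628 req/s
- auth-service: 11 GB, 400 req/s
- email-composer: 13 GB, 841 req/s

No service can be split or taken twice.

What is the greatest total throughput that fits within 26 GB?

1780

A density-first pass picks thumbnail-service + feature-flag-service + cache-warmer + spell-checker + geo-lookup + session-store — 1758 at 26 GB.
Replace thumbnail-service and cache-warmer with image-resizer: the trade gains 22 net, giving 1780 at 26 GB.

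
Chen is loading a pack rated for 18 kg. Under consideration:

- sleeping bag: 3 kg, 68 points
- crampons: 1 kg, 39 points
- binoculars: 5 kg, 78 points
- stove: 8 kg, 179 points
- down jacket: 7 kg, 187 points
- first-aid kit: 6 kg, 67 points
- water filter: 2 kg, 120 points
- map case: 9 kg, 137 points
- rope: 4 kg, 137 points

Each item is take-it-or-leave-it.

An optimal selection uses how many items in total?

Best achievable utility is 551.
One optimal bundle: sleeping bag + crampons + down jacket + water filter + rope (17 kg).
Every optimal selection uses 5 items.

5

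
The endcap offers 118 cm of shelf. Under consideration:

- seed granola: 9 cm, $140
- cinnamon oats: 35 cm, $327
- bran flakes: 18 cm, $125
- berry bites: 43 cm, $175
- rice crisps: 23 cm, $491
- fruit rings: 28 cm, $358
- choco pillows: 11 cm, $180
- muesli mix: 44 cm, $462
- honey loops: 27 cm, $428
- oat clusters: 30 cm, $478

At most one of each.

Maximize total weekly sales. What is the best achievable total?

Ranking by ratio (weekly sales/cm): rice crisps 21.35, choco pillows 16.36, oat clusters 15.93.
Greedy by ratio would take seed granola + bran flakes + rice crisps + choco pillows + honey loops + oat clusters: 118 cm used, total 1842.
Replace bran flakes and choco pillows with fruit rings: the trade gains 53 net, giving 1895 at 117 cm.

1895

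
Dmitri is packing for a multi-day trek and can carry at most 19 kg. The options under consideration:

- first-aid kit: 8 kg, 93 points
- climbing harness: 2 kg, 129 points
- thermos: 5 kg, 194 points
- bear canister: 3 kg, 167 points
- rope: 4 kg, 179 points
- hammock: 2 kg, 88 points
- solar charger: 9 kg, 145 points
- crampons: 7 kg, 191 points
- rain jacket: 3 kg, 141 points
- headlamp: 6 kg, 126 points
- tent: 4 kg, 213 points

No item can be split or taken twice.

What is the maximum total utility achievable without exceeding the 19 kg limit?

932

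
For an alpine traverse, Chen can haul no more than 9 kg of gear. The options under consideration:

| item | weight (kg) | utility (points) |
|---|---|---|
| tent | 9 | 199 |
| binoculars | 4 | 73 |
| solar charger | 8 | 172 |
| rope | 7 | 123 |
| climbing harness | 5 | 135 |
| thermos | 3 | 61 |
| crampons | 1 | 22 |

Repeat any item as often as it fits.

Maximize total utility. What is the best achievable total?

223

Density check — climbing harness 27.00, tent 22.11, crampons 22.00, solar charger 21.50 are the best per kg.
Best packing: climbing harness + 4×crampons — 9 kg, 223 total.
Every other selection either busts 9 kg or fails to beat 223.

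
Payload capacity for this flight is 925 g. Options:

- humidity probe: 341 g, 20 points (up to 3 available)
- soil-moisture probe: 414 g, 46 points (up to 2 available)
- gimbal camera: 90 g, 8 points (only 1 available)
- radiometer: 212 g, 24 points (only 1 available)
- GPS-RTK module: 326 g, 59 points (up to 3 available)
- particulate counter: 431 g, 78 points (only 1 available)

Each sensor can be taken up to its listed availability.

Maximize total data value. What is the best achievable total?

A density-first pass picks radiometer + 2×GPS-RTK module — 142 at 864 g.
The 538 g tied up in radiometer and GPS-RTK module is better spent on gimbal camera + particulate counter — total rises to 145 (847 g).
The spare 78 g is too small for any remaining sensor, and no exchange beats 145.

145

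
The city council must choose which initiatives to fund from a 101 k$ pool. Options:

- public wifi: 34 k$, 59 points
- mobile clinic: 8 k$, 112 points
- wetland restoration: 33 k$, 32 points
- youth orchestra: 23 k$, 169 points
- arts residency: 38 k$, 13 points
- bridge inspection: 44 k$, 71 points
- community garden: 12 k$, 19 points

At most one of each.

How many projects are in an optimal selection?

Optimal total is 372.
For example public wifi + mobile clinic + wetland restoration + youth orchestra achieves it, using 98 k$.
Any selection reaching 372 contains exactly 4 projects.

4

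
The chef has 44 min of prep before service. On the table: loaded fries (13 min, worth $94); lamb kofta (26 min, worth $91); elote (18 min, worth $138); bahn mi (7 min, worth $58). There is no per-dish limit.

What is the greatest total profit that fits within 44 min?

6×bahn mi uses 42 of the 44 min and totals 348.
Nothing else within 44 min beats 348.

348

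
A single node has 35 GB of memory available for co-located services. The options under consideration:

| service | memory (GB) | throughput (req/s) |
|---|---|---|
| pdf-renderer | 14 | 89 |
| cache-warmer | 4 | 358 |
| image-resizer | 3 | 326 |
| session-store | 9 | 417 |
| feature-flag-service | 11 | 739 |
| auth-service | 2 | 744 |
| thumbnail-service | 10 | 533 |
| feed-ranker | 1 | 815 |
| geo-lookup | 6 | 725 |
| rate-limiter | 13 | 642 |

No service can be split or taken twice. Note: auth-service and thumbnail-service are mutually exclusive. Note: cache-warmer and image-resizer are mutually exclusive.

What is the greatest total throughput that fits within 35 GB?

3798

Density check — feed-ranker 815.00, auth-service 372.00, geo-lookup 120.83 are the best per GB.
Taking cache-warmer + session-store + feature-flag-service + auth-service + feed-ranker + geo-lookup: 33 GB used, 3798 in throughput.
The spare 2 GB is too small for any remaining service, and no feasible exchange beats 3798.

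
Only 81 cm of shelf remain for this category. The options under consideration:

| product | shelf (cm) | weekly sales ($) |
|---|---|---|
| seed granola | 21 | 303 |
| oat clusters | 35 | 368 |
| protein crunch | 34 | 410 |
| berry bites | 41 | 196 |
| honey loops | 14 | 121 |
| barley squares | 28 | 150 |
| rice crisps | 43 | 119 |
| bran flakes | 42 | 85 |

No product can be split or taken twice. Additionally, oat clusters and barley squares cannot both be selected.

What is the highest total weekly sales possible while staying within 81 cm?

834

Seed granola + protein crunch + honey loops uses 69 of the 81 cm and totals 834.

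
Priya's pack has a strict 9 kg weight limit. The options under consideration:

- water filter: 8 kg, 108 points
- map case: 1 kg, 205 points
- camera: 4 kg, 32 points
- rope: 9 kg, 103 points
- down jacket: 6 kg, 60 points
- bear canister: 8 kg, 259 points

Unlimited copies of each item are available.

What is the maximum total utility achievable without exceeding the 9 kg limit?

9×map case uses 9 of the 9 kg and totals 1845.
Nothing else within 9 kg beats 1845.

1845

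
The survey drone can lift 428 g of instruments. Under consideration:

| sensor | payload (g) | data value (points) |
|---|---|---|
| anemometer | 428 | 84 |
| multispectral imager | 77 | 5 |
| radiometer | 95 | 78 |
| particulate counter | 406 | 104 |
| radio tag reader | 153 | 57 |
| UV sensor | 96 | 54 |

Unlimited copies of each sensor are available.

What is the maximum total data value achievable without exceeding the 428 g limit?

312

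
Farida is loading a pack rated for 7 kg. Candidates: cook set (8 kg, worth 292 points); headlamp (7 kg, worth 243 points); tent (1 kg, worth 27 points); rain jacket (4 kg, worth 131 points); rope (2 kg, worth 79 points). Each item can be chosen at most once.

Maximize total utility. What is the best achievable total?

243

Greedy by ratio would take tent + rain jacket + rope: 7 kg used, total 237.
Dropping tent and rain jacket and rope frees 7 kg; slotting in headlamp (7 kg) lifts the total to 243 at 7 kg.
Runner-up tent + rain jacket + rope tops out at 237.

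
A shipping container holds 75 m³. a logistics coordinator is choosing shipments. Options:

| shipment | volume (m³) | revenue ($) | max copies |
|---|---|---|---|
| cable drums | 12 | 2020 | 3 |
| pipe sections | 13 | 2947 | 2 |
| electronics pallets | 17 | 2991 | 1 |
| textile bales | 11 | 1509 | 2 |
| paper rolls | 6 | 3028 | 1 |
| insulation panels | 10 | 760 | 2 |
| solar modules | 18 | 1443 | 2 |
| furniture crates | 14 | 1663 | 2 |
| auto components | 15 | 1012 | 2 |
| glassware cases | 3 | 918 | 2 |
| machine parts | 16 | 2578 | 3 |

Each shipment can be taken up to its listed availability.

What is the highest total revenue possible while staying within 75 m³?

The ratio heuristic lands on cable drums + 2×pipe sections + electronics pallets + paper rolls + 2×glassware cases (15769) but leaves 8 m³ idle.
The 17 m³ tied up in electronics pallets is better spent on 2×cable drums — total rises to 16818 (74 m³).
That's the maximum — no swap from here does better than 16818.

16818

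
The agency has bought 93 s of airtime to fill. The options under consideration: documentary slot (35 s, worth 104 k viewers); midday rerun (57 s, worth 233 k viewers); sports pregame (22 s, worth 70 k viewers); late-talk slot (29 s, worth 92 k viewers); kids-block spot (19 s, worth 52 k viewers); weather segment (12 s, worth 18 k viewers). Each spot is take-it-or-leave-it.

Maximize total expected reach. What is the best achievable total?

Density check — midday rerun 4.09, sports pregame 3.18, late-talk slot 3.17 are the best per s.
The ratio heuristic lands on midday rerun + sports pregame + weather segment (321) but leaves 2 s idle.
Replace sports pregame and weather segment with documentary slot: the trade gains 16 net, giving 337 at 92 s.
Runner-up midday rerun + late-talk slot tops out at 325.

337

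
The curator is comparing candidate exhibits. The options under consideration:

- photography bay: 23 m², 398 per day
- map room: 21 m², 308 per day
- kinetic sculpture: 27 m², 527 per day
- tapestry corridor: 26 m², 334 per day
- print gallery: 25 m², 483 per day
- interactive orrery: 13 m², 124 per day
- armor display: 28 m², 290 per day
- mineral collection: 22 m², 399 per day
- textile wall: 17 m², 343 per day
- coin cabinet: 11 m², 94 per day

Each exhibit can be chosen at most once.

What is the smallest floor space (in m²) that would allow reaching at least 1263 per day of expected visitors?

66

Need the lightest bundle worth ≥ 1263.
Taking kinetic sculpture + mineral collection + textile wall gives 1269 (≥ 1263) for 66 m².
No combination under 66 m² hits 1263.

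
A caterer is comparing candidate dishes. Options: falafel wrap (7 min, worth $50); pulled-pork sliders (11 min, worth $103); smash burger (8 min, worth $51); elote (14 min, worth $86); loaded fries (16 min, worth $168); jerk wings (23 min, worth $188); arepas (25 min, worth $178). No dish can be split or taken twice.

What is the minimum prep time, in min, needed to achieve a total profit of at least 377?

Look for the lowest-prep combination reaching 377.
Taking falafel wrap + loaded fries + jerk wings gives 406 (≥ 377) for 46 min.
Below 46 min the best achievable stays under 377.

46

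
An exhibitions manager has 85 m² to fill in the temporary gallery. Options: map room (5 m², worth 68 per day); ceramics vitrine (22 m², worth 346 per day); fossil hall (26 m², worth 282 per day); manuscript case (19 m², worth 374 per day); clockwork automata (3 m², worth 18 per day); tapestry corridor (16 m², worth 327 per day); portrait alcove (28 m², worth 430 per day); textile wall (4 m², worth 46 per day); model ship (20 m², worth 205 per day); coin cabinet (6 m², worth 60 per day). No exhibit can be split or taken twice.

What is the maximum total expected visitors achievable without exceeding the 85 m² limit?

1477

The ratio ordering already packs tightly: ceramics vitrine + manuscript case + tapestry corridor + portrait alcove, 85 m², 1477.
Nothing else within 85 m² beats 1477.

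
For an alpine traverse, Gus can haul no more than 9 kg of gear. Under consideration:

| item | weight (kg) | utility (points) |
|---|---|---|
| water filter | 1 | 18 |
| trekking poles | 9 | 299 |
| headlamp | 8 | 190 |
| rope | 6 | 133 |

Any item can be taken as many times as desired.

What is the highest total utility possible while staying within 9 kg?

The ratio ordering already packs tightly: trekking poles, 9 kg, 299.
Nothing else within 9 kg beats 299.

299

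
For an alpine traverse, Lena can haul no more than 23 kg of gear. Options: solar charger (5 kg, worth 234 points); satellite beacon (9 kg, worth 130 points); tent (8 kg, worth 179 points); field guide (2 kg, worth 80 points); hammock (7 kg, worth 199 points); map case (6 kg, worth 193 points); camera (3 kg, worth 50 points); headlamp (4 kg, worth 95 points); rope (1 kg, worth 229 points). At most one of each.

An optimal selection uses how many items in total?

The maximum utility within 23 kg is 950.
For example solar charger + hammock + map case + headlamp + rope achieves it, using 23 kg.
Every optimal selection uses 5 items.

5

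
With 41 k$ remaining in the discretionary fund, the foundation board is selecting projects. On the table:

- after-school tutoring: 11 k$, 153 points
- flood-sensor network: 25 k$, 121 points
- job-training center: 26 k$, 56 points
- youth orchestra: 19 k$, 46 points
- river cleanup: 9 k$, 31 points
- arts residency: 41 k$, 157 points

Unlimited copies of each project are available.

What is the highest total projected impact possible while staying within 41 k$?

The ratio ordering already packs tightly: 3×after-school tutoring, 33 k$, 459.
Nothing else within 41 k$ beats 459.

459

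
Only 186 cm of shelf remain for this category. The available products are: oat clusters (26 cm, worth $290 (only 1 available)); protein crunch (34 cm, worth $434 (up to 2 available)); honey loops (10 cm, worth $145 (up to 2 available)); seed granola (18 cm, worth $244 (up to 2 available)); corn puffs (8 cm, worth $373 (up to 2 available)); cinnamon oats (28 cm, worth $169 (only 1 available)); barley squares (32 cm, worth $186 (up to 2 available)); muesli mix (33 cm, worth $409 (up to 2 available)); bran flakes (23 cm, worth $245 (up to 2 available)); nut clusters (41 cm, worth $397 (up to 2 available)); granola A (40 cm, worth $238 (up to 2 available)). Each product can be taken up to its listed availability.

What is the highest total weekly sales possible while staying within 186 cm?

2920

The ratio heuristic lands on 2×protein crunch + 2×honey loops + 2×seed granola + 2×corn puffs + muesli mix (2801) but leaves 13 cm idle.
The 20 cm tied up in 2×honey loops is better spent on muesli mix — total rises to 2920 (186 cm).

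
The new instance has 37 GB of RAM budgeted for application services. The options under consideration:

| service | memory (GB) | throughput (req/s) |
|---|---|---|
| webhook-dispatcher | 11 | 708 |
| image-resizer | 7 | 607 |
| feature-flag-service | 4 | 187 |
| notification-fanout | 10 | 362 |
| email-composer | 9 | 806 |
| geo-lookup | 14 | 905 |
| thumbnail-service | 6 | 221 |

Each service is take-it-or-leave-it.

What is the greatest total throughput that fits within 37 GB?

2539

Filling by ratio: image-resizer + feature-flag-service + email-composer + geo-lookup for 2505, with 3 GB left unused.
Replace feature-flag-service with thumbnail-service: the trade gains 34 net, giving 2539 at 36 GB.
Runner-up webhook-dispatcher + image-resizer + feature-flag-service + email-composer + thumbnail-service tops out at 2529.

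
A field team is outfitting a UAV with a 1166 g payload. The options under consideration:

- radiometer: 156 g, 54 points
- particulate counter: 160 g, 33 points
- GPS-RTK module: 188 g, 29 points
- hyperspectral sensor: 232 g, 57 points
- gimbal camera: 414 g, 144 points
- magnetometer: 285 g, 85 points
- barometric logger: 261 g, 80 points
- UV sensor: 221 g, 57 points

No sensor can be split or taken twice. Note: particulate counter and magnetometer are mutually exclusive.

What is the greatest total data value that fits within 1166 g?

363

Ranking by ratio (data value/g): gimbal camera 0.35, radiometer 0.35, barometric logger 0.31, magnetometer 0.30.
Best packing: radiometer + gimbal camera + magnetometer + barometric logger — 1116 g, 363 total.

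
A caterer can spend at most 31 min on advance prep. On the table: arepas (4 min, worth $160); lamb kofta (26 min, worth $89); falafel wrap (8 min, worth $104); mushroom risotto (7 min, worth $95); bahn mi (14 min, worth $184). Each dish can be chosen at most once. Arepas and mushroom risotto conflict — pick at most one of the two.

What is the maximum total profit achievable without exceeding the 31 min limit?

Arepas + falafel wrap + bahn mi uses 26 of the 31 min and totals 448.
Nothing else feasible within 31 min beats 448.

448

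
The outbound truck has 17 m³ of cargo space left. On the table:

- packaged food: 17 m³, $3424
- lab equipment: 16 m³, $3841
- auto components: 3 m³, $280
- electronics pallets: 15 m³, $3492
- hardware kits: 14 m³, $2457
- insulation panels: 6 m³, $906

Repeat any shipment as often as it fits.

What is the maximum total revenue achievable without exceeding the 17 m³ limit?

Lab equipment uses 16 of the 17 m³ and totals 3841.

3841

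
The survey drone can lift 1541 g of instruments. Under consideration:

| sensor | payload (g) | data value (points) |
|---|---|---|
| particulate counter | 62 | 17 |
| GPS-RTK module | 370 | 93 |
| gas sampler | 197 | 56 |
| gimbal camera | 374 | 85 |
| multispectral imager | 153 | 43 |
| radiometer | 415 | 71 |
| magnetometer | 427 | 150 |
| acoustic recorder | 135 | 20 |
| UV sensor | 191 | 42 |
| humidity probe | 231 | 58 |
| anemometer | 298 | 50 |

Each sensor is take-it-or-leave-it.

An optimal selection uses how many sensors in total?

5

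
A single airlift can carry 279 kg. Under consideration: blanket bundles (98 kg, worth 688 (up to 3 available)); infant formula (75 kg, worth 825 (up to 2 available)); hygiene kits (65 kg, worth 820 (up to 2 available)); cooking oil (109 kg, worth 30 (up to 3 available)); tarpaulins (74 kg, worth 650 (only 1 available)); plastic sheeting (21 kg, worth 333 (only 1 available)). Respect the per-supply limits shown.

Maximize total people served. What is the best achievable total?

By people served per kg: plastic sheeting 15.86, hygiene kits 12.62, infant formula 11.00, tarpaulins 8.78 lead.
Greedy by ratio would take infant formula + 2×hygiene kits + plastic sheeting: 226 kg used, total 2798.
The 21 kg tied up in plastic sheeting is better spent on tarpaulins — total rises to 3115 (279 kg).
That's the maximum — no swap from here does better than 3115.

3115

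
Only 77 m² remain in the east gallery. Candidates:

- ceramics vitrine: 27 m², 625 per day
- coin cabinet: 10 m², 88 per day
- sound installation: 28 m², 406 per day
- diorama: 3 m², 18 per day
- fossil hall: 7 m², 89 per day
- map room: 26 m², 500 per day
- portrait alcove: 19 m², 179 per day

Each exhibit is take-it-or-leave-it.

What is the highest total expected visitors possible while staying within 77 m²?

1322

Density check — ceramics vitrine 23.15, map room 19.23, sound installation 14.50, fossil hall 12.71 are the best per m².
The ratio heuristic lands on ceramics vitrine + coin cabinet + diorama + fossil hall + map room (1320) but leaves 4 m² idle.
Replace coin cabinet and fossil hall with portrait alcove: the trade gains 2 net, giving 1322 at 75 m².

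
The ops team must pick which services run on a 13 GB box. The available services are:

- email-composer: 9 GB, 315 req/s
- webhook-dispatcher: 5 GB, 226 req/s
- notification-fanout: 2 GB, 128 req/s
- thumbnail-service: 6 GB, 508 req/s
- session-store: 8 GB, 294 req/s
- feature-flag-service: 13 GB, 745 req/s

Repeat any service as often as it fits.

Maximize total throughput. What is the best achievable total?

1016

Best packing: 2×thumbnail-service — 12 GB, 1016 total.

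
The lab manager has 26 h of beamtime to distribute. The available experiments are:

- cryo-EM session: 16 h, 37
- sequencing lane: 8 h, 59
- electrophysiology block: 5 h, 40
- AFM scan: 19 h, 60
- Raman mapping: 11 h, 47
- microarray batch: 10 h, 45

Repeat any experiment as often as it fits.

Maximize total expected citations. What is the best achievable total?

Best packing: 5×electrophysiology block — 25 h, 200 total.
No other feasible combination exceeds 200.

200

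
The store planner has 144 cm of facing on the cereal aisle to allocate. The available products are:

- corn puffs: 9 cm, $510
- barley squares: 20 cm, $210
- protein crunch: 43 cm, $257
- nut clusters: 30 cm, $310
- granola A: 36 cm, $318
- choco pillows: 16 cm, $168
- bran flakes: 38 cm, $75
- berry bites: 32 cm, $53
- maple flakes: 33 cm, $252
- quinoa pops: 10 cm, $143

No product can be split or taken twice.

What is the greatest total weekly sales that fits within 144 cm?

Filling by ratio: corn puffs + barley squares + nut clusters + granola A + choco pillows + quinoa pops for 1659, with 23 cm left unused.
Dropping quinoa pops frees 10 cm; slotting in maple flakes (33 cm) lifts the total to 1768 at 144 cm.
An exhaustive check of the 1024 subsets confirms 1768.

1768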